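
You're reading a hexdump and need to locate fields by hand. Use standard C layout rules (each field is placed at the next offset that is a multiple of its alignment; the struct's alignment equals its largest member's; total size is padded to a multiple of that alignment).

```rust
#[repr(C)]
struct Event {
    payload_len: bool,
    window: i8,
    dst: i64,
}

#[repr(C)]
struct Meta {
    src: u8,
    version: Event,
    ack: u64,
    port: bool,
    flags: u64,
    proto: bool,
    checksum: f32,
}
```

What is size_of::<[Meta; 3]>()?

168

Event: 0..1  payload_len  (1B, 1-aligned); 1..2  window  (1B, 1-aligned); 2..8  -- padding (6B); 8..16  dst  (8B, 8-aligned); sizeof = 16, alignof = 8
0..1  src  (1B, 1-aligned)
1..8  -- padding (7B)
8..24  version  (16B, 8-aligned)
24..32  ack  (8B, 8-aligned)
32..33  port  (1B, 1-aligned)
33..40  -- padding (7B)
40..48  flags  (8B, 8-aligned)
48..49  proto  (1B, 1-aligned)
49..52  -- padding (3B)
52..56  checksum  (4B, 4-aligned)
sizeof = 56, alignof = 8
array of 3: 3 × 56 = 168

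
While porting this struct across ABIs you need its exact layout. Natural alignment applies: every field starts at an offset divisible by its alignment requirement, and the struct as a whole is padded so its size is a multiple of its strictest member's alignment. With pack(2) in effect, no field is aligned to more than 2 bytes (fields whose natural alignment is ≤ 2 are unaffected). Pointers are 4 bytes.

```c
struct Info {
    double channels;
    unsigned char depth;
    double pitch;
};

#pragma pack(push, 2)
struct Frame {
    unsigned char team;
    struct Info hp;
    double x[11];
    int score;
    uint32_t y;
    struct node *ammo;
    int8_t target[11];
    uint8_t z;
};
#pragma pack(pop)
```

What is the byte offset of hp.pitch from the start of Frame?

Info: 0..8  channels  (8B, 8-aligned); 8..9  depth  (1B, 1-aligned); 9..16  -- padding (7B); 16..24  pitch  (8B, 8-aligned); sizeof = 24, alignof = 8
0..1  team  (1B, 1-aligned)
1..2  -- padding (1B)
2..26  hp  (24B, 2-aligned)
within Info: pitch at 16
2 + 16 = 18

18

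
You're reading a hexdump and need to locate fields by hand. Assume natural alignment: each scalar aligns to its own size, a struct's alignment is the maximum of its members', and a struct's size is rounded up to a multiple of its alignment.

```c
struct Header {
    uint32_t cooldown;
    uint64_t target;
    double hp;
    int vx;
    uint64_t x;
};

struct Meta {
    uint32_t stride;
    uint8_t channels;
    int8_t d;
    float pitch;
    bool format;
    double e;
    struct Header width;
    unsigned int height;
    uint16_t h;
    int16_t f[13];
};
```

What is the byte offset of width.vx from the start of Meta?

Header: cooldown at 0 (size 4, align 4) → ends 4; pad 4 to align 8 for target; target at 8 (size 8, align 8) → ends 16; hp at 16 (size 8, align 8) → ends 24; vx at 24 (size 4, align 4) → ends 28; pad 4 to align 8 for x; x at 32 (size 8, align 8) → ends 40; total 40 bytes, alignment 8
stride at 0 (size 4, align 4) → ends 4
channels at 4 (size 1, align 1) → ends 5
d at 5 (size 1, align 1) → ends 6
pad 2 to align 4 for pitch
pitch at 8 (size 4, align 4) → ends 12
format at 12 (size 1, align 1) → ends 13
pad 3 to align 8 for e
e at 16 (size 8, align 8) → ends 24
width at 24 (size 40, align 8) → ends 64
within Header: vx at 24
24 + 24 = 48

48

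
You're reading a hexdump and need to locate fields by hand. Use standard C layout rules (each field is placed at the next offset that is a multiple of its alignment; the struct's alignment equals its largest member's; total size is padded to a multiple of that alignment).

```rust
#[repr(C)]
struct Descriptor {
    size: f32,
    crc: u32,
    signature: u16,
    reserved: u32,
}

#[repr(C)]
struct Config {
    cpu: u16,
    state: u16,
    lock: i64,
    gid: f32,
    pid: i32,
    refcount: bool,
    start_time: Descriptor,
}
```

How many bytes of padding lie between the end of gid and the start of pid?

Descriptor: size at 0 (size 4, align 4) → ends 4; crc at 4 (size 4, align 4) → ends 8; signature at 8 (size 2, align 2) → ends 10; pad 2 to align 4 for reserved; reserved at 12 (size 4, align 4) → ends 16; total 16 bytes, alignment 4
cpu at 0 (size 2, align 2) → ends 2
state at 2 (size 2, align 2) → ends 4
pad 4 to align 8 for lock
lock at 8 (size 8, align 8) → ends 16
gid at 16 (size 4, align 4) → ends 20
pid at 20 (size 4, align 4) → ends 24

0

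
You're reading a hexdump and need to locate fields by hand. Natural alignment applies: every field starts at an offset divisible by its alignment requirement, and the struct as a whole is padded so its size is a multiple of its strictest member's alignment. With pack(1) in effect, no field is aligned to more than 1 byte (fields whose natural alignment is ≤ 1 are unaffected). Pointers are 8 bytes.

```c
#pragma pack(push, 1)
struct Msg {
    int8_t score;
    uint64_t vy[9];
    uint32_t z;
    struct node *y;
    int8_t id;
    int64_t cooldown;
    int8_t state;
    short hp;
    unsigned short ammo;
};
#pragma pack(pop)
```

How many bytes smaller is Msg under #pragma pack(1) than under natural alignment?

21

natural layout:
  score at 0 (size 1, align 1) → ends 1
  pad 7 to align 8 for vy
  vy at 8 (size 72, align 8) → ends 80
  z at 80 (size 4, align 4) → ends 84
  pad 4 to align 8 for y
  y at 88 (size 8, align 8) → ends 96
  id at 96 (size 1, align 1) → ends 97
  pad 7 to align 8 for cooldown
  cooldown at 104 (size 8, align 8) → ends 112
  state at 112 (size 1, align 1) → ends 113
  pad 1 to align 2 for hp
  hp at 114 (size 2, align 2) → ends 116
  ammo at 116 (size 2, align 2) → ends 118
  tail pad 2 to reach multiple of 8
  total 120 bytes, alignment 8
packed(1) layout:
  score at 0 (size 1, align 1) → ends 1
  vy at 1 (size 72, align 1) → ends 73
  z at 73 (size 4, align 1) → ends 77
  y at 77 (size 8, align 1) → ends 85
  id at 85 (size 1, align 1) → ends 86
  cooldown at 86 (size 8, align 1) → ends 94
  state at 94 (size 1, align 1) → ends 95
  hp at 95 (size 2, align 1) → ends 97
  ammo at 97 (size 2, align 1) → ends 99
  total 99 bytes, alignment 1
120 − 99 = 21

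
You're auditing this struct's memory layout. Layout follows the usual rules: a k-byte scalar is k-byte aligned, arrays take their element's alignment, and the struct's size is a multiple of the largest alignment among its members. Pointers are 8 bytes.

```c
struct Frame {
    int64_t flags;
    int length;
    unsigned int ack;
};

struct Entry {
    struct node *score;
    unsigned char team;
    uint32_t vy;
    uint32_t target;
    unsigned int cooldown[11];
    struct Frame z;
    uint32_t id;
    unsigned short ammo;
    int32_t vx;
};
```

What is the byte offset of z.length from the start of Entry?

Frame: flags at 0 (size 8, align 8) → ends 8; length at 8 (size 4, align 4) → ends 12; ack at 12 (size 4, align 4) → ends 16; total 16 bytes, alignment 8
score at 0 (size 8, align 8) → ends 8
team at 8 (size 1, align 1) → ends 9
pad 3 to align 4 for vy
vy at 12 (size 4, align 4) → ends 16
target at 16 (size 4, align 4) → ends 20
cooldown at 20 (size 44, align 4) → ends 64
z at 64 (size 16, align 8) → ends 80
within Frame: length at 8
64 + 8 = 72

72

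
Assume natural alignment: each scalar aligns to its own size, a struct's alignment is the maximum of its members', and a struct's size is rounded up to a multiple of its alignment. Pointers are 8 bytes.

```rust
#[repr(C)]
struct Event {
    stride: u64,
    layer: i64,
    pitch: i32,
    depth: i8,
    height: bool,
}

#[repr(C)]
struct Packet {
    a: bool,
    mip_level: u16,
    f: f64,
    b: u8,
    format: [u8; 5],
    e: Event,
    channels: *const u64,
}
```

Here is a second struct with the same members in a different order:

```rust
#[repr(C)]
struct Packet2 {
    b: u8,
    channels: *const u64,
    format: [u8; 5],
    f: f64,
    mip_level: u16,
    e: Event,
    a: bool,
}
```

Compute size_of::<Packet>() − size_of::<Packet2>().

-16

Event: stride at 0 (size 8, align 8) → ends 8; layer at 8 (size 8, align 8) → ends 16; pitch at 16 (size 4, align 4) → ends 20; depth at 20 (size 1, align 1) → ends 21; height at 21 (size 1, align 1) → ends 22; tail pad 2 to reach multiple of 8; total 24 bytes, alignment 8
a at 0 (size 1, align 1) → ends 1
pad 1 to align 2 for mip_level
mip_level at 2 (size 2, align 2) → ends 4
pad 4 to align 8 for f
f at 8 (size 8, align 8) → ends 16
b at 16 (size 1, align 1) → ends 17
format at 17 (size 5, align 1) → ends 22
pad 2 to align 8 for e
e at 24 (size 24, align 8) → ends 48
channels at 48 (size 8, align 8) → ends 56
total 56 bytes, alignment 8
— Packet2 —
b at 0 (size 1, align 1) → ends 1
pad 7 to align 8 for channels
channels at 8 (size 8, align 8) → ends 16
format at 16 (size 5, align 1) → ends 21
pad 3 to align 8 for f
f at 24 (size 8, align 8) → ends 32
mip_level at 32 (size 2, align 2) → ends 34
pad 6 to align 8 for e
e at 40 (size 24, align 8) → ends 64
a at 64 (size 1, align 1) → ends 65
tail pad 7 to reach multiple of 8
total 72 bytes, alignment 8
56 − 72 = -16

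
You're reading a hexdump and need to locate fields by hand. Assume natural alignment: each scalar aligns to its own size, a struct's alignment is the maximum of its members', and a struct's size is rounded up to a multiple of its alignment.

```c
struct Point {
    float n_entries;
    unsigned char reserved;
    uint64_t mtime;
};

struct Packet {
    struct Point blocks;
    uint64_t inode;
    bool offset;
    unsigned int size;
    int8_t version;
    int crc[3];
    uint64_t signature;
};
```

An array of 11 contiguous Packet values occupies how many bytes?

616

Point: @0: n_entries [4B, align 4] → 4; @4: reserved [1B, align 1] → 5; +3 pad (align 8); @8: mtime [8B, align 8] → 16; size 16, align 8
@0: blocks [16B, align 8] → 16
@16: inode [8B, align 8] → 24
@24: offset [1B, align 1] → 25
+3 pad (align 4)
@28: size [4B, align 4] → 32
@32: version [1B, align 1] → 33
+3 pad (align 4)
@36: crc [12B, align 4] → 48
@48: signature [8B, align 8] → 56
size 56, align 8
array of 11: 11 × 56 = 616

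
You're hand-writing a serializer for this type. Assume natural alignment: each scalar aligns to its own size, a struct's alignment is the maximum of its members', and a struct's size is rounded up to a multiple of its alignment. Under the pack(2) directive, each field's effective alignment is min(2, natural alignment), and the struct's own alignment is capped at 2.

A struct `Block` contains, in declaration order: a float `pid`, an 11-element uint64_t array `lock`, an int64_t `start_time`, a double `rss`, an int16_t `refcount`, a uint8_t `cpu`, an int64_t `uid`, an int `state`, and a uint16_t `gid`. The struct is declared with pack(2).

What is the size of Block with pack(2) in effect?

126

pid at 0 (size 4, align 2) → ends 4
lock at 4 (size 88, align 2) → ends 92
start_time at 92 (size 8, align 2) → ends 100
rss at 100 (size 8, align 2) → ends 108
refcount at 108 (size 2, align 2) → ends 110
cpu at 110 (size 1, align 1) → ends 111
pad 1 to align 2 for uid
uid at 112 (size 8, align 2) → ends 120
state at 120 (size 4, align 2) → ends 124
gid at 124 (size 2, align 2) → ends 126
total 126 bytes, alignment 2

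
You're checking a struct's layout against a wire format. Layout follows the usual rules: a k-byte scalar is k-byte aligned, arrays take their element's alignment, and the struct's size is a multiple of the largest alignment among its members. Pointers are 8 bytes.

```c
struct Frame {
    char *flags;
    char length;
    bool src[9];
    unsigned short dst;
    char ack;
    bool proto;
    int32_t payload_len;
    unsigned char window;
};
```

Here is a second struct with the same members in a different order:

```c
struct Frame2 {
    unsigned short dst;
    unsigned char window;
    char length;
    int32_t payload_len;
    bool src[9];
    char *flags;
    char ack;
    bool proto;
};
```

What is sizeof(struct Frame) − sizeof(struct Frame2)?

@0: flags [8B, align 8] → 8
@8: length [1B, align 1] → 9
@9: src [9B, align 1] → 18
@18: dst [2B, align 2] → 20
@20: ack [1B, align 1] → 21
@21: proto [1B, align 1] → 22
+2 pad (align 4)
@24: payload_len [4B, align 4] → 28
@28: window [1B, align 1] → 29
+3 tail pad (align 8)
size 32, align 8
— Frame2 —
@0: dst [2B, align 2] → 2
@2: window [1B, align 1] → 3
@3: length [1B, align 1] → 4
@4: payload_len [4B, align 4] → 8
@8: src [9B, align 1] → 17
+7 pad (align 8)
@24: flags [8B, align 8] → 32
@32: ack [1B, align 1] → 33
@33: proto [1B, align 1] → 34
+6 tail pad (align 8)
size 40, align 8
32 − 40 = -8

-8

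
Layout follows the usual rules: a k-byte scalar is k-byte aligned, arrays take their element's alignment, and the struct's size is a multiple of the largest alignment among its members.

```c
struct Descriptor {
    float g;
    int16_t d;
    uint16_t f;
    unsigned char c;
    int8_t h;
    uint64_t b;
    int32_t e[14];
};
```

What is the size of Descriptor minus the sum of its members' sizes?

6

0..4  g  (4B, 4-aligned)
4..6  d  (2B, 2-aligned)
6..8  f  (2B, 2-aligned)
8..9  c  (1B, 1-aligned)
9..10  h  (1B, 1-aligned)
10..16  -- padding (6B)
16..24  b  (8B, 8-aligned)
24..80  e  (56B, 4-aligned)
sizeof = 80, alignof = 8
data bytes 74, size 80 → padding 6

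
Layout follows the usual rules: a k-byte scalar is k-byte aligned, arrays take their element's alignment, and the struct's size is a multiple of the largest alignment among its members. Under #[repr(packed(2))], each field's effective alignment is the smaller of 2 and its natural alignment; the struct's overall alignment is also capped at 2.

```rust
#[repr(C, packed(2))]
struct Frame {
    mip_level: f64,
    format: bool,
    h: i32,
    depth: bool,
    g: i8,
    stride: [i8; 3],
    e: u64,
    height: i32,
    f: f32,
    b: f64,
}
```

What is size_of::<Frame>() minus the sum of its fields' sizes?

@0: mip_level [8B, align 2] → 8
@8: format [1B, align 1] → 9
+1 pad (align 2)
@10: h [4B, align 2] → 14
@14: depth [1B, align 1] → 15
@15: g [1B, align 1] → 16
@16: stride [3B, align 1] → 19
+1 pad (align 2)
@20: e [8B, align 2] → 28
@28: height [4B, align 2] → 32
@32: f [4B, align 2] → 36
@36: b [8B, align 2] → 44
size 44, align 2
data bytes 42, size 44 → padding 2

2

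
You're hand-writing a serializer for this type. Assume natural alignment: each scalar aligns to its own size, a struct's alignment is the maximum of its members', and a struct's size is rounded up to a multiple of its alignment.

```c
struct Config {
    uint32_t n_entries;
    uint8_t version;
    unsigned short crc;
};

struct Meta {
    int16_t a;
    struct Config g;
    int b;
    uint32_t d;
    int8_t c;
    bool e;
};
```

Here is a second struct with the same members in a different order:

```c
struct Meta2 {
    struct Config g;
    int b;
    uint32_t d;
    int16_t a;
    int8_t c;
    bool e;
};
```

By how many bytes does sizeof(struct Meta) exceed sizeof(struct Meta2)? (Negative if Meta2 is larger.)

4

Config: n_entries at 0 (size 4, align 4) → ends 4; version at 4 (size 1, align 1) → ends 5; pad 1 to align 2 for crc; crc at 6 (size 2, align 2) → ends 8; total 8 bytes, alignment 4
a at 0 (size 2, align 2) → ends 2
pad 2 to align 4 for g
g at 4 (size 8, align 4) → ends 12
b at 12 (size 4, align 4) → ends 16
d at 16 (size 4, align 4) → ends 20
c at 20 (size 1, align 1) → ends 21
e at 21 (size 1, align 1) → ends 22
tail pad 2 to reach multiple of 4
total 24 bytes, alignment 4
— Meta2 —
g at 0 (size 8, align 4) → ends 8
b at 8 (size 4, align 4) → ends 12
d at 12 (size 4, align 4) → ends 16
a at 16 (size 2, align 2) → ends 18
c at 18 (size 1, align 1) → ends 19
e at 19 (size 1, align 1) → ends 20
total 20 bytes, alignment 4
24 − 20 = 4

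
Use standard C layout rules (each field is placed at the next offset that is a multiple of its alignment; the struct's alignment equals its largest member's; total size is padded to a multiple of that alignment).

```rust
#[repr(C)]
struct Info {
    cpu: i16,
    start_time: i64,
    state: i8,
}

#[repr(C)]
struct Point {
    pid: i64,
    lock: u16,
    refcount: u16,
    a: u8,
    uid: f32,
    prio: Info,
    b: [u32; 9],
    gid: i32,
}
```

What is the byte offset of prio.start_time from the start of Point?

Info: @0: cpu [2B, align 2] → 2; +6 pad (align 8); @8: start_time [8B, align 8] → 16; @16: state [1B, align 1] → 17; +7 tail pad (align 8); size 24, align 8
@0: pid [8B, align 8] → 8
@8: lock [2B, align 2] → 10
@10: refcount [2B, align 2] → 12
@12: a [1B, align 1] → 13
+3 pad (align 4)
@16: uid [4B, align 4] → 20
+4 pad (align 8)
@24: prio [24B, align 8] → 48
within Info: start_time at 8
24 + 8 = 32

32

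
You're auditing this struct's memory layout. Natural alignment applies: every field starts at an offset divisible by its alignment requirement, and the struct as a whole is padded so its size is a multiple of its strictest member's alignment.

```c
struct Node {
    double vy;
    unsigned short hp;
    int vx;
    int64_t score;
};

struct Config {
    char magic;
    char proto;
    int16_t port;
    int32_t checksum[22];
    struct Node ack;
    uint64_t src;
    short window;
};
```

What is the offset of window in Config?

Node: vy at 0 (size 8, align 8) → ends 8; hp at 8 (size 2, align 2) → ends 10; pad 2 to align 4 for vx; vx at 12 (size 4, align 4) → ends 16; score at 16 (size 8, align 8) → ends 24; total 24 bytes, alignment 8
magic at 0 (size 1, align 1) → ends 1
proto at 1 (size 1, align 1) → ends 2
port at 2 (size 2, align 2) → ends 4
checksum at 4 (size 88, align 4) → ends 92
pad 4 to align 8 for ack
ack at 96 (size 24, align 8) → ends 120
src at 120 (size 8, align 8) → ends 128
window at 128 (size 2, align 2) → ends 130

128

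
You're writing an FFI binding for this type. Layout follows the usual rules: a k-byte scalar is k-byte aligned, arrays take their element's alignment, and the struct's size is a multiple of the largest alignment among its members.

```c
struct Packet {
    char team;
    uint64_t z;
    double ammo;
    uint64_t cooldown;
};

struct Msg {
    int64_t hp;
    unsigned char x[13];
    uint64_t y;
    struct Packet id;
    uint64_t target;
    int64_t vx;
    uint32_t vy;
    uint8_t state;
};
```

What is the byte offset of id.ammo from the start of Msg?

48

Packet: team at 0 (size 1, align 1) → ends 1; pad 7 to align 8 for z; z at 8 (size 8, align 8) → ends 16; ammo at 16 (size 8, align 8) → ends 24; cooldown at 24 (size 8, align 8) → ends 32; total 32 bytes, alignment 8
hp at 0 (size 8, align 8) → ends 8
x at 8 (size 13, align 1) → ends 21
pad 3 to align 8 for y
y at 24 (size 8, align 8) → ends 32
id at 32 (size 32, align 8) → ends 64
within Packet: ammo at 16
32 + 16 = 48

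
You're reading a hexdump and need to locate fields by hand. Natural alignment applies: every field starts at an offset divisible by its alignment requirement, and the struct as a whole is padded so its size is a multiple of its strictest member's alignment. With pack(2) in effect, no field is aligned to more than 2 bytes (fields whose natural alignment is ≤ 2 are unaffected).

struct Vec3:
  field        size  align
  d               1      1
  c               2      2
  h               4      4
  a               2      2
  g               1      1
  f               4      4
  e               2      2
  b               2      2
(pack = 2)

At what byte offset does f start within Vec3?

12

@0: d [1B, align 1] → 1
+1 pad (align 2)
@2: c [2B, align 2] → 4
@4: h [4B, align 2] → 8
@8: a [2B, align 2] → 10
@10: g [1B, align 1] → 11
+1 pad (align 2)
@12: f [4B, align 2] → 16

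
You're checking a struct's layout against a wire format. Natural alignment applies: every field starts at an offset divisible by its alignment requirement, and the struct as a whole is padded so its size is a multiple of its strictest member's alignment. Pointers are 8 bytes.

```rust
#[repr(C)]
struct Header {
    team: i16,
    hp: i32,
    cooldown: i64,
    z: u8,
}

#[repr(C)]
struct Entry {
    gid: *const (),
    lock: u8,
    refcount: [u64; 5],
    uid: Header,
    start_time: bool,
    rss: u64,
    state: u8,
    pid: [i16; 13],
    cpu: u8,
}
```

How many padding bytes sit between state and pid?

1

Header: 0..2  team  (2B, 2-aligned); 2..4  -- padding (2B); 4..8  hp  (4B, 4-aligned); 8..16  cooldown  (8B, 8-aligned); 16..17  z  (1B, 1-aligned); 17..24  -- tail padding (7B); sizeof = 24, alignof = 8
0..8  gid  (8B, 8-aligned)
8..9  lock  (1B, 1-aligned)
9..16  -- padding (7B)
16..56  refcount  (40B, 8-aligned)
56..80  uid  (24B, 8-aligned)
80..81  start_time  (1B, 1-aligned)
81..88  -- padding (7B)
88..96  rss  (8B, 8-aligned)
96..97  state  (1B, 1-aligned)
97..98  -- padding (1B)
98..124  pid  (26B, 2-aligned)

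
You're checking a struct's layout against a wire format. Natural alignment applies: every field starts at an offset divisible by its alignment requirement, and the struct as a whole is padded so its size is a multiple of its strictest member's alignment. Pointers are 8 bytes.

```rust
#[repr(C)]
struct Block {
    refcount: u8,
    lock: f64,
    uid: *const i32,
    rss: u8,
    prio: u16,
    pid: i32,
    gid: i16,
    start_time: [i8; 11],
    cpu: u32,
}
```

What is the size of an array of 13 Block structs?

refcount at 0 (size 1, align 1) → ends 1
pad 7 to align 8 for lock
lock at 8 (size 8, align 8) → ends 16
uid at 16 (size 8, align 8) → ends 24
rss at 24 (size 1, align 1) → ends 25
pad 1 to align 2 for prio
prio at 26 (size 2, align 2) → ends 28
pid at 28 (size 4, align 4) → ends 32
gid at 32 (size 2, align 2) → ends 34
start_time at 34 (size 11, align 1) → ends 45
pad 3 to align 4 for cpu
cpu at 48 (size 4, align 4) → ends 52
tail pad 4 to reach multiple of 8
total 56 bytes, alignment 8
array of 13: 13 × 56 = 728

728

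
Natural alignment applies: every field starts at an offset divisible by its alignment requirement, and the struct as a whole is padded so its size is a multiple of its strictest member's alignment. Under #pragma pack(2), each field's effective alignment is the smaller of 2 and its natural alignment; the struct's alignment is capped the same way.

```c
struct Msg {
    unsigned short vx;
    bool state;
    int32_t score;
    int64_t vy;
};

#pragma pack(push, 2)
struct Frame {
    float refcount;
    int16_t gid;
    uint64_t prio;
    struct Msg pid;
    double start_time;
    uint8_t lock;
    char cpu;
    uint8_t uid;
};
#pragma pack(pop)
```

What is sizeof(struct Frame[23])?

966

Msg: @0: vx [2B, align 2] → 2; @2: state [1B, align 1] → 3; +1 pad (align 4); @4: score [4B, align 4] → 8; @8: vy [8B, align 8] → 16; size 16, align 8
@0: refcount [4B, align 2] → 4
@4: gid [2B, align 2] → 6
@6: prio [8B, align 2] → 14
@14: pid [16B, align 2] → 30
@30: start_time [8B, align 2] → 38
@38: lock [1B, align 1] → 39
@39: cpu [1B, align 1] → 40
@40: uid [1B, align 1] → 41
+1 tail pad (align 2)
size 42, align 2
array of 23: 23 × 42 = 966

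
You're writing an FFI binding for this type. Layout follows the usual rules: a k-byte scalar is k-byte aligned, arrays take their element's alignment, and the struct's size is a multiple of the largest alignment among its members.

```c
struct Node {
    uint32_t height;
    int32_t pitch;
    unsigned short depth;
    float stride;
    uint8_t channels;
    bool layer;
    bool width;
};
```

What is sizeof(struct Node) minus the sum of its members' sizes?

3

@0: height [4B, align 4] → 4
@4: pitch [4B, align 4] → 8
@8: depth [2B, align 2] → 10
+2 pad (align 4)
@12: stride [4B, align 4] → 16
@16: channels [1B, align 1] → 17
@17: layer [1B, align 1] → 18
@18: width [1B, align 1] → 19
+1 tail pad (align 4)
size 20, align 4
data bytes 17, size 20 → padding 3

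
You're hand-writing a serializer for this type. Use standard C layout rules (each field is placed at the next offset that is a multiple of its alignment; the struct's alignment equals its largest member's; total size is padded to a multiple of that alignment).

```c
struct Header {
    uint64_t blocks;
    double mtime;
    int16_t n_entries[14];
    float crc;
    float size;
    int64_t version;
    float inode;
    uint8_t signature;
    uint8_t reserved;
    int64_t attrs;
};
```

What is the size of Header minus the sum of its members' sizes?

0..8  blocks  (8B, 8-aligned)
8..16  mtime  (8B, 8-aligned)
16..44  n_entries  (28B, 2-aligned)
44..48  crc  (4B, 4-aligned)
48..52  size  (4B, 4-aligned)
52..56  -- padding (4B)
56..64  version  (8B, 8-aligned)
64..68  inode  (4B, 4-aligned)
68..69  signature  (1B, 1-aligned)
69..70  reserved  (1B, 1-aligned)
70..72  -- padding (2B)
72..80  attrs  (8B, 8-aligned)
sizeof = 80, alignof = 8
data bytes 74, size 80 → padding 6

6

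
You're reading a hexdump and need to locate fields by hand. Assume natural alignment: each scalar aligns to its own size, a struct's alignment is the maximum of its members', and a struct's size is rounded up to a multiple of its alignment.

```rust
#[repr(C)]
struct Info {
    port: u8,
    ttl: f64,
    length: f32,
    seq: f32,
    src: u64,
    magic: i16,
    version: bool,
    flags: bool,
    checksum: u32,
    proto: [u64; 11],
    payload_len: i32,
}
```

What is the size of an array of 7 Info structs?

952

port at 0 (size 1, align 1) → ends 1
pad 7 to align 8 for ttl
ttl at 8 (size 8, align 8) → ends 16
length at 16 (size 4, align 4) → ends 20
seq at 20 (size 4, align 4) → ends 24
src at 24 (size 8, align 8) → ends 32
magic at 32 (size 2, align 2) → ends 34
version at 34 (size 1, align 1) → ends 35
flags at 35 (size 1, align 1) → ends 36
checksum at 36 (size 4, align 4) → ends 40
proto at 40 (size 88, align 8) → ends 128
payload_len at 128 (size 4, align 4) → ends 132
tail pad 4 to reach multiple of 8
total 136 bytes, alignment 8
array of 7: 7 × 136 = 952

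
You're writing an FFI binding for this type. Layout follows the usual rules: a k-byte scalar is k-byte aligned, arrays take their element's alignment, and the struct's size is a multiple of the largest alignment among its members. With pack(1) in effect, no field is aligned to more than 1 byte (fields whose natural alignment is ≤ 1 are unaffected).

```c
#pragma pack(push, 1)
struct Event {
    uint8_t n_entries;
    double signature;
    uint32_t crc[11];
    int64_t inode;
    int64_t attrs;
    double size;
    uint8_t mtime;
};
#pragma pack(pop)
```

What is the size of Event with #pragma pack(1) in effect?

n_entries at 0 (size 1, align 1) → ends 1
signature at 1 (size 8, align 1) → ends 9
crc at 9 (size 44, align 1) → ends 53
inode at 53 (size 8, align 1) → ends 61
attrs at 61 (size 8, align 1) → ends 69
size at 69 (size 8, align 1) → ends 77
mtime at 77 (size 1, align 1) → ends 78
total 78 bytes, alignment 1

78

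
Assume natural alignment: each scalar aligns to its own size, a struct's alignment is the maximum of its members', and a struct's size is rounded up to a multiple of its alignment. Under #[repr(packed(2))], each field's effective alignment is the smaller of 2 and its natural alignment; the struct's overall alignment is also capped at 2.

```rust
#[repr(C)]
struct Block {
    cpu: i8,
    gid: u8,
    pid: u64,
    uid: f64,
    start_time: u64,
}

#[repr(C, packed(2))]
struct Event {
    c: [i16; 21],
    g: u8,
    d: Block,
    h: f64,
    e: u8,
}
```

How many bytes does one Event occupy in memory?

86

Block: @0: cpu [1B, align 1] → 1; @1: gid [1B, align 1] → 2; +6 pad (align 8); @8: pid [8B, align 8] → 16; @16: uid [8B, align 8] → 24; @24: start_time [8B, align 8] → 32; size 32, align 8
@0: c [42B, align 2] → 42
@42: g [1B, align 1] → 43
+1 pad (align 2)
@44: d [32B, align 2] → 76
@76: h [8B, align 2] → 84
@84: e [1B, align 1] → 85
+1 tail pad (align 2)
size 86, align 2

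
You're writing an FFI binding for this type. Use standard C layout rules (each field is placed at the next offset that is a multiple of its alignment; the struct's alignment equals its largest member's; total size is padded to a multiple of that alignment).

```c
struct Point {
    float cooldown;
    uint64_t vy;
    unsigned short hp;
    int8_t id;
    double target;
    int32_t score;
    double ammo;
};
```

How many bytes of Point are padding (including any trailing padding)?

13

cooldown at 0 (size 4, align 4) → ends 4
pad 4 to align 8 for vy
vy at 8 (size 8, align 8) → ends 16
hp at 16 (size 2, align 2) → ends 18
id at 18 (size 1, align 1) → ends 19
pad 5 to align 8 for target
target at 24 (size 8, align 8) → ends 32
score at 32 (size 4, align 4) → ends 36
pad 4 to align 8 for ammo
ammo at 40 (size 8, align 8) → ends 48
total 48 bytes, alignment 8
data bytes 35, size 48 → padding 13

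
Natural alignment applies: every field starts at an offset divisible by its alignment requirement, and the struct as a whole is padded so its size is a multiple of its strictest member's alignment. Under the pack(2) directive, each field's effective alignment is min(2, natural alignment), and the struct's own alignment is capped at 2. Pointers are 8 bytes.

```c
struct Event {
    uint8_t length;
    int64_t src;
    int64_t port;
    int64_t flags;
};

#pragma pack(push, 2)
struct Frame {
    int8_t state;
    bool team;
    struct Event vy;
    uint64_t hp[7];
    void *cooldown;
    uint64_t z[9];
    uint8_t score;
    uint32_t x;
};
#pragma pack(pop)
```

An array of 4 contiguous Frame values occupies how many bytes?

704

Event: @0: length [1B, align 1] → 1; +7 pad (align 8); @8: src [8B, align 8] → 16; @16: port [8B, align 8] → 24; @24: flags [8B, align 8] → 32; size 32, align 8
@0: state [1B, align 1] → 1
@1: team [1B, align 1] → 2
@2: vy [32B, align 2] → 34
@34: hp [56B, align 2] → 90
@90: cooldown [8B, align 2] → 98
@98: z [72B, align 2] → 170
@170: score [1B, align 1] → 171
+1 pad (align 2)
@172: x [4B, align 2] → 176
size 176, align 2
array of 4: 4 × 176 = 704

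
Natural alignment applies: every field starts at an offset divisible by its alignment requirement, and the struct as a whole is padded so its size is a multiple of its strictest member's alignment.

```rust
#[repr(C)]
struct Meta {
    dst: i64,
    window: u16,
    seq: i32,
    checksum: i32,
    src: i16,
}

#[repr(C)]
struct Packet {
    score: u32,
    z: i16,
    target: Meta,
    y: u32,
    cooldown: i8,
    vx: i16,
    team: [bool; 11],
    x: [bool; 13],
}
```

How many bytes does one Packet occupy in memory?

64

Meta: @0: dst [8B, align 8] → 8; @8: window [2B, align 2] → 10; +2 pad (align 4); @12: seq [4B, align 4] → 16; @16: checksum [4B, align 4] → 20; @20: src [2B, align 2] → 22; +2 tail pad (align 8); size 24, align 8
@0: score [4B, align 4] → 4
@4: z [2B, align 2] → 6
+2 pad (align 8)
@8: target [24B, align 8] → 32
@32: y [4B, align 4] → 36
@36: cooldown [1B, align 1] → 37
+1 pad (align 2)
@38: vx [2B, align 2] → 40
@40: team [11B, align 1] → 51
@51: x [13B, align 1] → 64
size 64, align 8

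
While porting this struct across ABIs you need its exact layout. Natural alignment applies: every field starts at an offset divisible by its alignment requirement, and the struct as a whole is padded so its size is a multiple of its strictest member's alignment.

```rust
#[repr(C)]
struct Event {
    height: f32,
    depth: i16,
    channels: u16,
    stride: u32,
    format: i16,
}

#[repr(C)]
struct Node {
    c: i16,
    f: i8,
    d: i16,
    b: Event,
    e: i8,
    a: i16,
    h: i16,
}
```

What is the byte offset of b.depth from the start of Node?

12

Event: 0..4  height  (4B, 4-aligned); 4..6  depth  (2B, 2-aligned); 6..8  channels  (2B, 2-aligned); 8..12  stride  (4B, 4-aligned); 12..14  format  (2B, 2-aligned); 14..16  -- tail padding (2B); sizeof = 16, alignof = 4
0..2  c  (2B, 2-aligned)
2..3  f  (1B, 1-aligned)
3..4  -- padding (1B)
4..6  d  (2B, 2-aligned)
6..8  -- padding (2B)
8..24  b  (16B, 4-aligned)
within Event: depth at 4
8 + 4 = 12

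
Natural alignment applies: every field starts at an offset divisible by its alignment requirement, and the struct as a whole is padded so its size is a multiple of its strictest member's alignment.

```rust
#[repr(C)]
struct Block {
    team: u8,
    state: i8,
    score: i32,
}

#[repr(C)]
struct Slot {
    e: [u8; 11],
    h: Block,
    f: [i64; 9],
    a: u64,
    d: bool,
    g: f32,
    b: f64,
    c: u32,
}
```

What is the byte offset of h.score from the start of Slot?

Block: @0: team [1B, align 1] → 1; @1: state [1B, align 1] → 2; +2 pad (align 4); @4: score [4B, align 4] → 8; size 8, align 4
@0: e [11B, align 1] → 11
+1 pad (align 4)
@12: h [8B, align 4] → 20
within Block: score at 4
12 + 4 = 16

16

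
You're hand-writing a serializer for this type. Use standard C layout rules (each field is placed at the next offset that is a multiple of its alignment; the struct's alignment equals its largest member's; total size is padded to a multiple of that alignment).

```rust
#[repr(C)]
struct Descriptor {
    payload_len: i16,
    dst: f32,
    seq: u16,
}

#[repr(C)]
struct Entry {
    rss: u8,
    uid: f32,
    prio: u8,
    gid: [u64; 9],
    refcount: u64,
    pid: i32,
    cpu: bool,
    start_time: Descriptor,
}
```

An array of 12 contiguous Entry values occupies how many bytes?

Descriptor: 0..2  payload_len  (2B, 2-aligned); 2..4  -- padding (2B); 4..8  dst  (4B, 4-aligned); 8..10  seq  (2B, 2-aligned); 10..12  -- tail padding (2B); sizeof = 12, alignof = 4
0..1  rss  (1B, 1-aligned)
1..4  -- padding (3B)
4..8  uid  (4B, 4-aligned)
8..9  prio  (1B, 1-aligned)
9..16  -- padding (7B)
16..88  gid  (72B, 8-aligned)
88..96  refcount  (8B, 8-aligned)
96..100  pid  (4B, 4-aligned)
100..101  cpu  (1B, 1-aligned)
101..104  -- padding (3B)
104..116  start_time  (12B, 4-aligned)
116..120  -- tail padding (4B)
sizeof = 120, alignof = 8
array of 12: 12 × 120 = 1440

1440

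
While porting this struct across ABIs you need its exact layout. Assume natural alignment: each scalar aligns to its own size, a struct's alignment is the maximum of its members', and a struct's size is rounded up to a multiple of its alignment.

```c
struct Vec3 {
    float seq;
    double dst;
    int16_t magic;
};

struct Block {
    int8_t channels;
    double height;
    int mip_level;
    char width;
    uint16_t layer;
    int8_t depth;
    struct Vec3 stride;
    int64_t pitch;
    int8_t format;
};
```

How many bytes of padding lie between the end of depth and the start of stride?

Vec3: 0..4  seq  (4B, 4-aligned); 4..8  -- padding (4B); 8..16  dst  (8B, 8-aligned); 16..18  magic  (2B, 2-aligned); 18..24  -- tail padding (6B); sizeof = 24, alignof = 8
0..1  channels  (1B, 1-aligned)
1..8  -- padding (7B)
8..16  height  (8B, 8-aligned)
16..20  mip_level  (4B, 4-aligned)
20..21  width  (1B, 1-aligned)
21..22  -- padding (1B)
22..24  layer  (2B, 2-aligned)
24..25  depth  (1B, 1-aligned)
25..32  -- padding (7B)
32..56  stride  (24B, 8-aligned)

7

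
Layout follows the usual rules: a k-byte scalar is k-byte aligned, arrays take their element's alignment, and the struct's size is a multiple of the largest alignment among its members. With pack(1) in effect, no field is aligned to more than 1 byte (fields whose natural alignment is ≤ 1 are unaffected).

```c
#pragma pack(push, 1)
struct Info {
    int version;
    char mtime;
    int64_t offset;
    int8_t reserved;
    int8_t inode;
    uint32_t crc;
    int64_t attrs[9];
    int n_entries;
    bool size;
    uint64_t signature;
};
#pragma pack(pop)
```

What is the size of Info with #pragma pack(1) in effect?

version at 0 (size 4, align 1) → ends 4
mtime at 4 (size 1, align 1) → ends 5
offset at 5 (size 8, align 1) → ends 13
reserved at 13 (size 1, align 1) → ends 14
inode at 14 (size 1, align 1) → ends 15
crc at 15 (size 4, align 1) → ends 19
attrs at 19 (size 72, align 1) → ends 91
n_entries at 91 (size 4, align 1) → ends 95
size at 95 (size 1, align 1) → ends 96
signature at 96 (size 8, align 1) → ends 104
total 104 bytes, alignment 1

104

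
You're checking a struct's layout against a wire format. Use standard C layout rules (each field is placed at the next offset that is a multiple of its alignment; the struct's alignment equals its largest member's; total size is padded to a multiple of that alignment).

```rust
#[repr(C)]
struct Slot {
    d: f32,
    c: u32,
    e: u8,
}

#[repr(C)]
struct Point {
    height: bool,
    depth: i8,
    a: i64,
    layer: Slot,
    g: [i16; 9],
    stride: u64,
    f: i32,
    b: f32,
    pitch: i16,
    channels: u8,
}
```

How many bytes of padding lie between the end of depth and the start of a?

Slot: 0..4  d  (4B, 4-aligned); 4..8  c  (4B, 4-aligned); 8..9  e  (1B, 1-aligned); 9..12  -- tail padding (3B); sizeof = 12, alignof = 4
0..1  height  (1B, 1-aligned)
1..2  depth  (1B, 1-aligned)
2..8  -- padding (6B)
8..16  a  (8B, 8-aligned)

6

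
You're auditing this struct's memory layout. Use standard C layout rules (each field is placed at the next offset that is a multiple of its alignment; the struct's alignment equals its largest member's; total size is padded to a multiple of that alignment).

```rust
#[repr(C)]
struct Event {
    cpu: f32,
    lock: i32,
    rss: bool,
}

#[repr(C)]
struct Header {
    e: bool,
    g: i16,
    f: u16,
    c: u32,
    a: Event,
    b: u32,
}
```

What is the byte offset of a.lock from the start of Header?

Event: 0..4  cpu  (4B, 4-aligned); 4..8  lock  (4B, 4-aligned); 8..9  rss  (1B, 1-aligned); 9..12  -- tail padding (3B); sizeof = 12, alignof = 4
0..1  e  (1B, 1-aligned)
1..2  -- padding (1B)
2..4  g  (2B, 2-aligned)
4..6  f  (2B, 2-aligned)
6..8  -- padding (2B)
8..12  c  (4B, 4-aligned)
12..24  a  (12B, 4-aligned)
within Event: lock at 4
12 + 4 = 16

16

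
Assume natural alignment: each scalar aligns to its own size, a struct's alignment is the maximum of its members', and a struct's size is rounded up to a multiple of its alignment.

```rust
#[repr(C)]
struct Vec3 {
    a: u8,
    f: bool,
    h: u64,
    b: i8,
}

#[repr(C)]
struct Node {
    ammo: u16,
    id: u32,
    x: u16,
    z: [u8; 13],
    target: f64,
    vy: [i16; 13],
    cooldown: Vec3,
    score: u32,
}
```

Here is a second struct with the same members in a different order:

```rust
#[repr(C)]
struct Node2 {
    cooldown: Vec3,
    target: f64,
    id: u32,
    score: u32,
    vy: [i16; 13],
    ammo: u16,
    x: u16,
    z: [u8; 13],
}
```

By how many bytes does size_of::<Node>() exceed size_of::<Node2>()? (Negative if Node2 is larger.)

Vec3: @0: a [1B, align 1] → 1; @1: f [1B, align 1] → 2; +6 pad (align 8); @8: h [8B, align 8] → 16; @16: b [1B, align 1] → 17; +7 tail pad (align 8); size 24, align 8
@0: ammo [2B, align 2] → 2
+2 pad (align 4)
@4: id [4B, align 4] → 8
@8: x [2B, align 2] → 10
@10: z [13B, align 1] → 23
+1 pad (align 8)
@24: target [8B, align 8] → 32
@32: vy [26B, align 2] → 58
+6 pad (align 8)
@64: cooldown [24B, align 8] → 88
@88: score [4B, align 4] → 92
+4 tail pad (align 8)
size 96, align 8
— Node2 —
@0: cooldown [24B, align 8] → 24
@24: target [8B, align 8] → 32
@32: id [4B, align 4] → 36
@36: score [4B, align 4] → 40
@40: vy [26B, align 2] → 66
@66: ammo [2B, align 2] → 68
@68: x [2B, align 2] → 70
@70: z [13B, align 1] → 83
+5 tail pad (align 8)
size 88, align 8
96 − 88 = 8

8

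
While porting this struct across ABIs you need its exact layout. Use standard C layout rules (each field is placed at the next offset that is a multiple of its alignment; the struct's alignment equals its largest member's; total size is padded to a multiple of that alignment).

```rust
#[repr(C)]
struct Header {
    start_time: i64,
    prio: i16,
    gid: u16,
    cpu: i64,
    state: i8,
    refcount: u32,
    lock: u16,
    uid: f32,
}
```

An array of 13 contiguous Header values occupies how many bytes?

start_time at 0 (size 8, align 8) → ends 8
prio at 8 (size 2, align 2) → ends 10
gid at 10 (size 2, align 2) → ends 12
pad 4 to align 8 for cpu
cpu at 16 (size 8, align 8) → ends 24
state at 24 (size 1, align 1) → ends 25
pad 3 to align 4 for refcount
refcount at 28 (size 4, align 4) → ends 32
lock at 32 (size 2, align 2) → ends 34
pad 2 to align 4 for uid
uid at 36 (size 4, align 4) → ends 40
total 40 bytes, alignment 8
array of 13: 13 × 40 = 520

520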